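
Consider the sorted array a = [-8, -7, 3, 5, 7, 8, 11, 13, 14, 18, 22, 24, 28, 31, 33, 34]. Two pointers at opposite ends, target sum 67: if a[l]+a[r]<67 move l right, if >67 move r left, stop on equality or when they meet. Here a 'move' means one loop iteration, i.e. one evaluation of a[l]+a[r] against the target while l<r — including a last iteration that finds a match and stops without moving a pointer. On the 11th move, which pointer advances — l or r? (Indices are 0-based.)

l

l=0 r=15: -8+34=26 <67, l++
l=1 r=15: -7+34=27 <67, l++
l=2 r=15: 3+34=37 <67, l++
l=3 r=15: 5+34=39 <67, l++
l=4 r=15: 7+34=41 <67, l++
l=5 r=15: 8+34=42 <67, l++
l=6 r=15: 11+34=45 <67, l++
l=7 r=15: 13+34=47 <67, l++
l=8 r=15: 14+34=48 <67, l++
l=9 r=15: 18+34=52 <67, l++
l=10 r=15: 22+34=56 <67, l++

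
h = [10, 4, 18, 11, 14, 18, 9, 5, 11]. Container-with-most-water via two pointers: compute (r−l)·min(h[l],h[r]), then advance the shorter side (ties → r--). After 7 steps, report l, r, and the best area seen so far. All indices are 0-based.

[0,8] min(10,11)*8=80 best=80 * → l++
[1,8] min(4,11)*7=28 best=80 → l++
[2,8] min(18,11)*6=66 best=80 → r--
[2,7] min(18,5)*5=25 best=80 → r--
[2,6] min(18,9)*4=36 best=80 → r--
[2,5] min(18,18)*3=54 best=80 → r--
[2,4] min(18,14)*2=28 best=80 → r--

l=2, r=3, best area=80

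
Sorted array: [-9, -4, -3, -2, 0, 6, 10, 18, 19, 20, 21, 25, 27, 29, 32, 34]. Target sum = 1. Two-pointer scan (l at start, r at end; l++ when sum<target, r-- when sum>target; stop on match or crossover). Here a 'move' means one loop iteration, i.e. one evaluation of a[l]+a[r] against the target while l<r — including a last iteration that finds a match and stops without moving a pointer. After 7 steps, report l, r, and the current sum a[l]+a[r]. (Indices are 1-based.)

[1,16] -9+34=25 >1 → r--
[1,15] -9+32=23 >1 → r--
[1,14] -9+29=20 >1 → r--
[1,13] -9+27=18 >1 → r--
[1,12] -9+25=16 >1 → r--
[1,11] -9+21=12 >1 → r--
[1,10] -9+20=11 >1 → r--

l=1, r=9, sum=10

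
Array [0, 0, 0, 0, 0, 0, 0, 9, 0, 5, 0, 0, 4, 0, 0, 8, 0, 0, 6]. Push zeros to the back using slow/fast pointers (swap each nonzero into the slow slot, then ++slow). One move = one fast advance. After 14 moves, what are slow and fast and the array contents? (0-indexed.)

slow=3, fast=14, a=[9, 5, 4, 0, 0, 0, 0, 0, 0, 0, 0, 0, 0, 0, 0, 8, 0, 0, 6]

(s=0,f=0) a[fast]=0 → fast++
(s=0,f=1) a[fast]=0 → fast++
(s=0,f=2) a[fast]=0 → fast++
(s=0,f=3) a[fast]=0 → fast++
(s=0,f=4) a[fast]=0 → fast++
(s=0,f=5) a[fast]=0 → fast++
(s=0,f=6) a[fast]=0 → fast++
(s=0,f=7) a[fast]=9≠0 swap→a[0]=9 → slow++,fast++
(s=1,f=8) a[fast]=0 → fast++
(s=1,f=9) a[fast]=5≠0 swap→a[1]=5 → slow++,fast++
(s=2,f=10) a[fast]=0 → fast++
(s=2,f=11) a[fast]=0 → fast++
(s=2,f=12) a[fast]=4≠0 swap→a[2]=4 → slow++,fast++
(s=3,f=13) a[fast]=0 → fast++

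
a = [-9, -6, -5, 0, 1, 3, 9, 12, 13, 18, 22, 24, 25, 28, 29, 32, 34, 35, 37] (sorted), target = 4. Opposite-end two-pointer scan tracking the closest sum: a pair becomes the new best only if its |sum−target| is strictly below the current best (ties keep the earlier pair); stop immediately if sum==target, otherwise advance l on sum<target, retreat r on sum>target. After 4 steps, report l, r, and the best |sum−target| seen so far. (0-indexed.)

[0,18] -9+37=28 d=24 * → r--
[0,17] -9+35=26 d=22 * → r--
[0,16] -9+34=25 d=21 * → r--
[0,15] -9+32=23 d=19 * → r--

l=0, r=14, best |Δ|=19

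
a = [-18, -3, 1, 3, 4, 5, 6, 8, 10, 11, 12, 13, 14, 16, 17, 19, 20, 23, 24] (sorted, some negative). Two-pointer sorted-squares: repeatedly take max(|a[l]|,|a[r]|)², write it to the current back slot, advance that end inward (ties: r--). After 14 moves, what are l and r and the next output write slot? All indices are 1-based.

l=2, r=6, next write slot=5

[1,19] |-18|<=|24| out[19]=576 → r--
[1,18] |-18|<=|23| out[18]=529 → r--
[1,17] |-18|<=|20| out[17]=400 → r--
[1,16] |-18|<=|19| out[16]=361 → r--
[1,15] |-18|>|17| out[15]=324 → l++
[2,15] |-3|<=|17| out[14]=289 → r--
[2,14] |-3|<=|16| out[13]=256 → r--
[2,13] |-3|<=|14| out[12]=196 → r--
[2,12] |-3|<=|13| out[11]=169 → r--
[2,11] |-3|<=|12| out[10]=144 → r--
[2,10] |-3|<=|11| out[9]=121 → r--
[2,9] |-3|<=|10| out[8]=100 → r--
[2,8] |-3|<=|8| out[7]=64 → r--
[2,7] |-3|<=|6| out[6]=36 → r--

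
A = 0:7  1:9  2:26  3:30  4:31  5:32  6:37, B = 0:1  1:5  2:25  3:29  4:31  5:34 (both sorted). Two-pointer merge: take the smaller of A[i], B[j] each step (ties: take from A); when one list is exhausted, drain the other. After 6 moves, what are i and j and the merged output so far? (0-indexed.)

[i=0,j=0] A[i]=7>B[j]=1 take 1 → j++
[i=0,j=1] A[i]=7>B[j]=5 take 5 → j++
[i=0,j=2] A[i]=7<=B[j]=25 take 7 → i++
[i=1,j=2] A[i]=9<=B[j]=25 take 9 → i++
[i=2,j=2] A[i]=26>B[j]=25 take 25 → j++
[i=2,j=3] A[i]=26<=B[j]=29 take 26 → i++

i=3, j=3, merged so far=[1, 5, 7, 9, 25, 26]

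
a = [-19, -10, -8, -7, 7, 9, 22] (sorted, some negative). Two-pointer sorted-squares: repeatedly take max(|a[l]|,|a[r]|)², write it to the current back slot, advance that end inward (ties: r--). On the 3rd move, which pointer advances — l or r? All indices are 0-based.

l

l=0 r=6: |-19|<=|22| out[6]=484, r--
l=0 r=5: |-19|>|9| out[5]=361, l++
l=1 r=5: |-10|>|9| out[4]=100, l++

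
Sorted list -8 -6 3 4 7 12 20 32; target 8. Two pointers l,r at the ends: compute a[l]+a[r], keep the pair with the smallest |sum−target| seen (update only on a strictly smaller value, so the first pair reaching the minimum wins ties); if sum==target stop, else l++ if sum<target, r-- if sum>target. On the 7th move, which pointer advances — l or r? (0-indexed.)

l

[0,7] -8+32=24 d=16 * → r--
[0,6] -8+20=12 d=4 * → r--
[0,5] -8+12=4 d=4 → l++
[1,5] -6+12=6 d=2 * → l++
[2,5] 3+12=15 d=7 → r--
[2,4] 3+7=10 d=2 → r--
[2,3] 3+4=7 d=1 * → l++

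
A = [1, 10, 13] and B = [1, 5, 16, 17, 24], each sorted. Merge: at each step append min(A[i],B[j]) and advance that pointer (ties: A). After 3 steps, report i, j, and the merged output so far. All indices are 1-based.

i=2, j=3, merged so far=[1, 1, 5]

[i=1,j=1] A[i]=1<=B[j]=1 take 1 → i++
[i=2,j=1] A[i]=10>B[j]=1 take 1 → j++
[i=2,j=2] A[i]=10>B[j]=5 take 5 → j++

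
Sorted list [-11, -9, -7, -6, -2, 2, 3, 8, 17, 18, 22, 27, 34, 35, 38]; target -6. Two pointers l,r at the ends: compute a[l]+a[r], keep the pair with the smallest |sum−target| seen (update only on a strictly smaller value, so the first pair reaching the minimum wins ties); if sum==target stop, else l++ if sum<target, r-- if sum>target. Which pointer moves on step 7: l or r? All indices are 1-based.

r

[1,15] -11+38=27 d=33 * → r--
[1,14] -11+35=24 d=30 * → r--
[1,13] -11+34=23 d=29 * → r--
[1,12] -11+27=16 d=22 * → r--
[1,11] -11+22=11 d=17 * → r--
[1,10] -11+18=7 d=13 * → r--
[1,9] -11+17=6 d=12 * → r--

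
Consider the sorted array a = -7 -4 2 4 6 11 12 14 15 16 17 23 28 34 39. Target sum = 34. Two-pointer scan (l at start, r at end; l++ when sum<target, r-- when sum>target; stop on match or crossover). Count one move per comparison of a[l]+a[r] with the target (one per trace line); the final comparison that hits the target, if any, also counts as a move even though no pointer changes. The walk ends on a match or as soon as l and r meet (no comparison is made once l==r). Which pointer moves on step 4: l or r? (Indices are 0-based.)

[0,14] -7+39=32 <34 → l++
[1,14] -4+39=35 >34 → r--
[1,13] -4+34=30 <34 → l++
[2,13] 2+34=36 >34 → r--

r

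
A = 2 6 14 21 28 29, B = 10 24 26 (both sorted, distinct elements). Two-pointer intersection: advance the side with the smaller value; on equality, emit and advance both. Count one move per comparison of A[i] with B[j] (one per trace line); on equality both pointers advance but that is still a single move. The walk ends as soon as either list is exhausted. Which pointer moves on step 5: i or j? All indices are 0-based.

i

i=0 j=0: 2<10, i++
i=1 j=0: 6<10, i++
i=2 j=0: 14>10, j++
i=2 j=1: 14<24, i++
i=3 j=1: 21<24, i++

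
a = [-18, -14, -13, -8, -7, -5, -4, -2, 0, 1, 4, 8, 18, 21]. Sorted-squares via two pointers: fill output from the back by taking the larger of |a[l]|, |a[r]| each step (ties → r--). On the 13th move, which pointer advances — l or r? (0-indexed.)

r

l=0 r=13: |-18|<=|21| out[13]=441, r--
l=0 r=12: |-18|<=|18| out[12]=324, r--
l=0 r=11: |-18|>|8| out[11]=324, l++
l=1 r=11: |-14|>|8| out[10]=196, l++
l=2 r=11: |-13|>|8| out[9]=169, l++
l=3 r=11: |-8|<=|8| out[8]=64, r--
l=3 r=10: |-8|>|4| out[7]=64, l++
l=4 r=10: |-7|>|4| out[6]=49, l++
l=5 r=10: |-5|>|4| out[5]=25, l++
l=6 r=10: |-4|<=|4| out[4]=16, r--
l=6 r=9: |-4|>|1| out[3]=16, l++
l=7 r=9: |-2|>|1| out[2]=4, l++
l=8 r=9: |0|<=|1| out[1]=1, r--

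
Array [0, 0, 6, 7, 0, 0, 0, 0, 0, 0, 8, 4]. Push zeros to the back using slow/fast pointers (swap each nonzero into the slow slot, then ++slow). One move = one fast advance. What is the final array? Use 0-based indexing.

[6, 7, 8, 4, 0, 0, 0, 0, 0, 0, 0, 0]

(s=0,f=0) a[fast]=0 → fast++
(s=0,f=1) a[fast]=0 → fast++
(s=0,f=2) a[fast]=6≠0 swap→a[0]=6 → slow++,fast++
(s=1,f=3) a[fast]=7≠0 swap→a[1]=7 → slow++,fast++
(s=2,f=4) a[fast]=0 → fast++
(s=2,f=5) a[fast]=0 → fast++
(s=2,f=6) a[fast]=0 → fast++
(s=2,f=7) a[fast]=0 → fast++
(s=2,f=8) a[fast]=0 → fast++
(s=2,f=9) a[fast]=0 → fast++
(s=2,f=10) a[fast]=8≠0 swap→a[2]=8 → slow++,fast++
(s=3,f=11) a[fast]=4≠0 swap→a[3]=4 → slow++,fast++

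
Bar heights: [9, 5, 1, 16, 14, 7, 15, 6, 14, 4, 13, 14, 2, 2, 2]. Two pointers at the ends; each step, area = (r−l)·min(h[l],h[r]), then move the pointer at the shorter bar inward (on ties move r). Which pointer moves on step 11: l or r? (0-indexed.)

r

l=0 r=14: min(9,2)*14=28 best=28 *, r--
l=0 r=13: min(9,2)*13=26 best=28, r--
l=0 r=12: min(9,2)*12=24 best=28, r--
l=0 r=11: min(9,14)*11=99 best=99 *, l++
l=1 r=11: min(5,14)*10=50 best=99, l++
l=2 r=11: min(1,14)*9=9 best=99, l++
l=3 r=11: min(16,14)*8=112 best=112 *, r--
l=3 r=10: min(16,13)*7=91 best=112, r--
l=3 r=9: min(16,4)*6=24 best=112, r--
l=3 r=8: min(16,14)*5=70 best=112, r--
l=3 r=7: min(16,6)*4=24 best=112, r--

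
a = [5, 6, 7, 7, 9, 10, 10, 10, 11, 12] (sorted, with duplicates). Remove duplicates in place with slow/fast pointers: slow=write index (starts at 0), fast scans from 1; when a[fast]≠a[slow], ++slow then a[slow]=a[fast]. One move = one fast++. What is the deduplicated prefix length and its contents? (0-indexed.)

slow=0 fast=1: a[fast]=6≠a[slow]=5 write a[1]=6, slow++,fast++
slow=1 fast=2: a[fast]=7≠a[slow]=6 write a[2]=7, slow++,fast++
slow=2 fast=3: a[fast]=7=a[slow] dup, fast++
slow=2 fast=4: a[fast]=9≠a[slow]=7 write a[3]=9, slow++,fast++
slow=3 fast=5: a[fast]=10≠a[slow]=9 write a[4]=10, slow++,fast++
slow=4 fast=6: a[fast]=10=a[slow] dup, fast++
slow=4 fast=7: a[fast]=10=a[slow] dup, fast++
slow=4 fast=8: a[fast]=11≠a[slow]=10 write a[5]=11, slow++,fast++
slow=5 fast=9: a[fast]=12≠a[slow]=11 write a[6]=12, slow++,fast++

length 7; prefix = [5, 6, 7, 9, 10, 11, 12]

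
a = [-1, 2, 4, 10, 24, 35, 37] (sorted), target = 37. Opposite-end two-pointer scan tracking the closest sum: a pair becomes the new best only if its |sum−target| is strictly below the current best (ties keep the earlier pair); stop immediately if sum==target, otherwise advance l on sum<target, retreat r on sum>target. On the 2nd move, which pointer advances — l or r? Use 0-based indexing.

r

[0,6] -1+37=36 d=1 * → l++
[1,6] 2+37=39 d=2 → r--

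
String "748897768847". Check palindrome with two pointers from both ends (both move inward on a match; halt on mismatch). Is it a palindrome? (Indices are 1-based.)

l=1 r=12: '7'=='7', l++,r--
l=2 r=11: '4'=='4', l++,r--
l=3 r=10: '8'=='8', l++,r--
l=4 r=9: '8'=='8', l++,r--
l=5 r=8: '9'!='6', stop

not a palindrome (mismatch at 5,8)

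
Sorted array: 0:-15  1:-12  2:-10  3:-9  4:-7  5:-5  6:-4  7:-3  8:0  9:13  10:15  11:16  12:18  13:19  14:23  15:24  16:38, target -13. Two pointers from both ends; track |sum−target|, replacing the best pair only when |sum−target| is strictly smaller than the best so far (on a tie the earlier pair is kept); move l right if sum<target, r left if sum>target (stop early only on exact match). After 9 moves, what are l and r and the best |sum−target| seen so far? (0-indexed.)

l=0 r=16: -15+38=23 d=36 *, r--
l=0 r=15: -15+24=9 d=22 *, r--
l=0 r=14: -15+23=8 d=21 *, r--
l=0 r=13: -15+19=4 d=17 *, r--
l=0 r=12: -15+18=3 d=16 *, r--
l=0 r=11: -15+16=1 d=14 *, r--
l=0 r=10: -15+15=0 d=13 *, r--
l=0 r=9: -15+13=-2 d=11 *, r--
l=0 r=8: -15+0=-15 d=2 *, l++

l=1, r=8, best |Δ|=2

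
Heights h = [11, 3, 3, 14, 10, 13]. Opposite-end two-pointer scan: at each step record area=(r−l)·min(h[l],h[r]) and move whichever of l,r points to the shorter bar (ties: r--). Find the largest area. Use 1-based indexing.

l=1 r=6: min(11,13)*5=55 best=55 *, l++
l=2 r=6: min(3,13)*4=12 best=55, l++
l=3 r=6: min(3,13)*3=9 best=55, l++
l=4 r=6: min(14,13)*2=26 best=55, r--
l=4 r=5: min(14,10)*1=10 best=55, r--

max area = 55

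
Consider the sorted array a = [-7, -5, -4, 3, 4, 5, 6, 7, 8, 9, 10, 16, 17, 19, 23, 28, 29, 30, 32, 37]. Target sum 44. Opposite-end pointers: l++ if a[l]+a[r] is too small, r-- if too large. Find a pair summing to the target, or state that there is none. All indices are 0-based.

[0,19] -7+37=30 <44 → l++
[1,19] -5+37=32 <44 → l++
[2,19] -4+37=33 <44 → l++
[3,19] 3+37=40 <44 → l++
[4,19] 4+37=41 <44 → l++
[5,19] 5+37=42 <44 → l++
[6,19] 6+37=43 <44 → l++
[7,19] 7+37=44 → found

(7, 37)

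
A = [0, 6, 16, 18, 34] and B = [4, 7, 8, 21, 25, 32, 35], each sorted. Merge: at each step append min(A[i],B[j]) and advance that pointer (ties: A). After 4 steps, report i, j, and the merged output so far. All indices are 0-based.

i=0 j=0: A[i]=0<=B[j]=4 take 0, i++
i=1 j=0: A[i]=6>B[j]=4 take 4, j++
i=1 j=1: A[i]=6<=B[j]=7 take 6, i++
i=2 j=1: A[i]=16>B[j]=7 take 7, j++

i=2, j=2, merged so far=[0, 4, 6, 7]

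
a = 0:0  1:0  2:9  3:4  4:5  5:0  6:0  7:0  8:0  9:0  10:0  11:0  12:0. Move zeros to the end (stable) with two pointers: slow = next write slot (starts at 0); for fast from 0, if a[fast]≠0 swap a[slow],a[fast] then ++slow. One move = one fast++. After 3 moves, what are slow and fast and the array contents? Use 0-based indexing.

slow=1, fast=3, a=[9, 0, 0, 4, 5, 0, 0, 0, 0, 0, 0, 0, 0]

slow=0 fast=0: a[fast]=0, fast++
slow=0 fast=1: a[fast]=0, fast++
slow=0 fast=2: a[fast]=9≠0 swap→a[0]=9, slow++,fast++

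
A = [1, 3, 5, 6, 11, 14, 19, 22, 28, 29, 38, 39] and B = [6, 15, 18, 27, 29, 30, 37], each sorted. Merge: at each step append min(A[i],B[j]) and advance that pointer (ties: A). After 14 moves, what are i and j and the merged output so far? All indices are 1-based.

[i=1,j=1] A[i]=1<=B[j]=6 take 1 → i++
[i=2,j=1] A[i]=3<=B[j]=6 take 3 → i++
[i=3,j=1] A[i]=5<=B[j]=6 take 5 → i++
[i=4,j=1] A[i]=6<=B[j]=6 take 6 → i++
[i=5,j=1] A[i]=11>B[j]=6 take 6 → j++
[i=5,j=2] A[i]=11<=B[j]=15 take 11 → i++
[i=6,j=2] A[i]=14<=B[j]=15 take 14 → i++
[i=7,j=2] A[i]=19>B[j]=15 take 15 → j++
[i=7,j=3] A[i]=19>B[j]=18 take 18 → j++
[i=7,j=4] A[i]=19<=B[j]=27 take 19 → i++
[i=8,j=4] A[i]=22<=B[j]=27 take 22 → i++
[i=9,j=4] A[i]=28>B[j]=27 take 27 → j++
[i=9,j=5] A[i]=28<=B[j]=29 take 28 → i++
[i=10,j=5] A[i]=29<=B[j]=29 take 29 → i++

i=11, j=5, merged so far=[1, 3, 5, 6, 6, 11, 14, 15, 18, 19, 22, 27, 28, 29]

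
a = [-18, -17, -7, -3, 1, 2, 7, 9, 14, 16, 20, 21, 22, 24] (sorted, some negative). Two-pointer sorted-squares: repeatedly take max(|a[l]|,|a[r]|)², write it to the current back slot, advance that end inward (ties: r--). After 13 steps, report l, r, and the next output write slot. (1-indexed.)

[1,14] |-18|<=|24| out[14]=576 → r--
[1,13] |-18|<=|22| out[13]=484 → r--
[1,12] |-18|<=|21| out[12]=441 → r--
[1,11] |-18|<=|20| out[11]=400 → r--
[1,10] |-18|>|16| out[10]=324 → l++
[2,10] |-17|>|16| out[9]=289 → l++
[3,10] |-7|<=|16| out[8]=256 → r--
[3,9] |-7|<=|14| out[7]=196 → r--
[3,8] |-7|<=|9| out[6]=81 → r--
[3,7] |-7|<=|7| out[5]=49 → r--
[3,6] |-7|>|2| out[4]=49 → l++
[4,6] |-3|>|2| out[3]=9 → l++
[5,6] |1|<=|2| out[2]=4 → r--

l=5, r=5, next write slot=1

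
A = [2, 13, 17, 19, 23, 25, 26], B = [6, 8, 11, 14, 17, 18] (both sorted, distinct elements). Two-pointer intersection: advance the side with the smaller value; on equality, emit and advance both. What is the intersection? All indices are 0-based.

i=0 j=0: 2<6, i++
i=1 j=0: 13>6, j++
i=1 j=1: 13>8, j++
i=1 j=2: 13>11, j++
i=1 j=3: 13<14, i++
i=2 j=3: 17>14, j++
i=2 j=4: 17==17 emit, i++,j++
i=3 j=5: 19>18, j++

intersection = [17]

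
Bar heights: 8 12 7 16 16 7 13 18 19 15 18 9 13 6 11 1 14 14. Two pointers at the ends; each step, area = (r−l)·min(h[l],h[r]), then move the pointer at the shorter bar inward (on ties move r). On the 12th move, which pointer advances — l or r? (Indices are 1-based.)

l

l=1 r=18: min(8,14)*17=136 best=136 *, l++
l=2 r=18: min(12,14)*16=192 best=192 *, l++
l=3 r=18: min(7,14)*15=105 best=192, l++
l=4 r=18: min(16,14)*14=196 best=196 *, r--
l=4 r=17: min(16,14)*13=182 best=196, r--
l=4 r=16: min(16,1)*12=12 best=196, r--
l=4 r=15: min(16,11)*11=121 best=196, r--
l=4 r=14: min(16,6)*10=60 best=196, r--
l=4 r=13: min(16,13)*9=117 best=196, r--
l=4 r=12: min(16,9)*8=72 best=196, r--
l=4 r=11: min(16,18)*7=112 best=196, l++
l=5 r=11: min(16,18)*6=96 best=196, l++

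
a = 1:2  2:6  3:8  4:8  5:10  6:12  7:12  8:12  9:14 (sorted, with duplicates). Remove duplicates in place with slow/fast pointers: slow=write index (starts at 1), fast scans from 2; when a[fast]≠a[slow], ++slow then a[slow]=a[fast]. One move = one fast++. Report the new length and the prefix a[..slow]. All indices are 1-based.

length 6; prefix = [2, 6, 8, 10, 12, 14]

slow=1 fast=2: a[fast]=6≠a[slow]=2 write a[2]=6, slow++,fast++
slow=2 fast=3: a[fast]=8≠a[slow]=6 write a[3]=8, slow++,fast++
slow=3 fast=4: a[fast]=8=a[slow] dup, fast++
slow=3 fast=5: a[fast]=10≠a[slow]=8 write a[4]=10, slow++,fast++
slow=4 fast=6: a[fast]=12≠a[slow]=10 write a[5]=12, slow++,fast++
slow=5 fast=7: a[fast]=12=a[slow] dup, fast++
slow=5 fast=8: a[fast]=12=a[slow] dup, fast++
slow=5 fast=9: a[fast]=14≠a[slow]=12 write a[6]=14, slow++,fast++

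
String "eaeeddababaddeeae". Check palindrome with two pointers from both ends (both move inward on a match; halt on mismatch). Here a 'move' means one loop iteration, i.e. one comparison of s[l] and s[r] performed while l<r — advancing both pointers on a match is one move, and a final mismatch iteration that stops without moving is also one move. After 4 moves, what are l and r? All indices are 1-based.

l=1 r=17: 'e'=='e', l++,r--
l=2 r=16: 'a'=='a', l++,r--
l=3 r=15: 'e'=='e', l++,r--
l=4 r=14: 'e'=='e', l++,r--

l=5, r=13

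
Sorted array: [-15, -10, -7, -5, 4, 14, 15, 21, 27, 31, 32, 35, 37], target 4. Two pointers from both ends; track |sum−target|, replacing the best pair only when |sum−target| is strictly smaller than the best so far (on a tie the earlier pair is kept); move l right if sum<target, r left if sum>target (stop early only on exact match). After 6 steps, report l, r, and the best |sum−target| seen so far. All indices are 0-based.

[0,12] -15+37=22 d=18 * → r--
[0,11] -15+35=20 d=16 * → r--
[0,10] -15+32=17 d=13 * → r--
[0,9] -15+31=16 d=12 * → r--
[0,8] -15+27=12 d=8 * → r--
[0,7] -15+21=6 d=2 * → r--

l=0, r=6, best |Δ|=2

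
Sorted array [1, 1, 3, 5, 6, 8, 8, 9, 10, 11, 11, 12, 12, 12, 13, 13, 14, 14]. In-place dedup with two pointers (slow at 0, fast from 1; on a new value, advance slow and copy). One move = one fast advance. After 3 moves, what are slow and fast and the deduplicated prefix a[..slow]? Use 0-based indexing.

slow=0 fast=1: a[fast]=1=a[slow] dup, fast++
slow=0 fast=2: a[fast]=3≠a[slow]=1 write a[1]=3, slow++,fast++
slow=1 fast=3: a[fast]=5≠a[slow]=3 write a[2]=5, slow++,fast++

slow=2, fast=4, prefix=[1, 3, 5]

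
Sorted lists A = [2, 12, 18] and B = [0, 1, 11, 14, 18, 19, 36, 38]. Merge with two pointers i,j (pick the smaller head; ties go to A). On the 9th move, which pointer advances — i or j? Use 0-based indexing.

i=0 j=0: A[i]=2>B[j]=0 take 0, j++
i=0 j=1: A[i]=2>B[j]=1 take 1, j++
i=0 j=2: A[i]=2<=B[j]=11 take 2, i++
i=1 j=2: A[i]=12>B[j]=11 take 11, j++
i=1 j=3: A[i]=12<=B[j]=14 take 12, i++
i=2 j=3: A[i]=18>B[j]=14 take 14, j++
i=2 j=4: A[i]=18<=B[j]=18 take 18, i++
i=3 j=4: A done, take B[j]=18, j++
i=3 j=5: A done, take B[j]=19, j++

j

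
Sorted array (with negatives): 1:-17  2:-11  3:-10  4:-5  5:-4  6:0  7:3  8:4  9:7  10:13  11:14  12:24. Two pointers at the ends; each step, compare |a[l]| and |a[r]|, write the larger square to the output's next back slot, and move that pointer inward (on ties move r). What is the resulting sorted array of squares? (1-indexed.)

[0, 9, 16, 16, 25, 49, 100, 121, 169, 196, 289, 576]

[1,12] |-17|<=|24| out[12]=576 → r--
[1,11] |-17|>|14| out[11]=289 → l++
[2,11] |-11|<=|14| out[10]=196 → r--
[2,10] |-11|<=|13| out[9]=169 → r--
[2,9] |-11|>|7| out[8]=121 → l++
[3,9] |-10|>|7| out[7]=100 → l++
[4,9] |-5|<=|7| out[6]=49 → r--
[4,8] |-5|>|4| out[5]=25 → l++
[5,8] |-4|<=|4| out[4]=16 → r--
[5,7] |-4|>|3| out[3]=16 → l++
[6,7] |0|<=|3| out[2]=9 → r--
[6,6] |0|<=|0| out[1]=0 → r--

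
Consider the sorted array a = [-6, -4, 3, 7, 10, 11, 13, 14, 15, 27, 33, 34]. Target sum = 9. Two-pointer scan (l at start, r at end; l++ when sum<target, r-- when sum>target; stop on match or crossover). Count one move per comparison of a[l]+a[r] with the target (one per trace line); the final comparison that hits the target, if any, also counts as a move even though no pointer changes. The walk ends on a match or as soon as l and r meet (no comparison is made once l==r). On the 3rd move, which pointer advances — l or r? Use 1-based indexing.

r

l=1 r=12: -6+34=28 >9, r--
l=1 r=11: -6+33=27 >9, r--
l=1 r=10: -6+27=21 >9, r--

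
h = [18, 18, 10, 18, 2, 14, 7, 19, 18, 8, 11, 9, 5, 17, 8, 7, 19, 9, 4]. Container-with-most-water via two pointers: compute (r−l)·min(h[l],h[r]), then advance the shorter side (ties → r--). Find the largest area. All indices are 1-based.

max area = 288

[1,19] min(18,4)*18=72 best=72 * → r--
[1,18] min(18,9)*17=153 best=153 * → r--
[1,17] min(18,19)*16=288 best=288 * → l++
[2,17] min(18,19)*15=270 best=288 → l++
[3,17] min(10,19)*14=140 best=288 → l++
[4,17] min(18,19)*13=234 best=288 → l++
[5,17] min(2,19)*12=24 best=288 → l++
[6,17] min(14,19)*11=154 best=288 → l++
[7,17] min(7,19)*10=70 best=288 → l++
[8,17] min(19,19)*9=171 best=288 → r--
[8,16] min(19,7)*8=56 best=288 → r--
[8,15] min(19,8)*7=56 best=288 → r--
[8,14] min(19,17)*6=102 best=288 → r--
[8,13] min(19,5)*5=25 best=288 → r--
[8,12] min(19,9)*4=36 best=288 → r--
[8,11] min(19,11)*3=33 best=288 → r--
[8,10] min(19,8)*2=16 best=288 → r--
[8,9] min(19,18)*1=18 best=288 → r--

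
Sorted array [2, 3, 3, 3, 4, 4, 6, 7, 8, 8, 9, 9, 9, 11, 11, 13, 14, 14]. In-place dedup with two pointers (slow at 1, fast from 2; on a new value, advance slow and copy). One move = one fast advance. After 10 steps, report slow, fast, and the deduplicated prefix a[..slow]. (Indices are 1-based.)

slow=1 fast=2: a[fast]=3≠a[slow]=2 write a[2]=3, slow++,fast++
slow=2 fast=3: a[fast]=3=a[slow] dup, fast++
slow=2 fast=4: a[fast]=3=a[slow] dup, fast++
slow=2 fast=5: a[fast]=4≠a[slow]=3 write a[3]=4, slow++,fast++
slow=3 fast=6: a[fast]=4=a[slow] dup, fast++
slow=3 fast=7: a[fast]=6≠a[slow]=4 write a[4]=6, slow++,fast++
slow=4 fast=8: a[fast]=7≠a[slow]=6 write a[5]=7, slow++,fast++
slow=5 fast=9: a[fast]=8≠a[slow]=7 write a[6]=8, slow++,fast++
slow=6 fast=10: a[fast]=8=a[slow] dup, fast++
slow=6 fast=11: a[fast]=9≠a[slow]=8 write a[7]=9, slow++,fast++

slow=7, fast=12, prefix=[2, 3, 4, 6, 7, 8, 9]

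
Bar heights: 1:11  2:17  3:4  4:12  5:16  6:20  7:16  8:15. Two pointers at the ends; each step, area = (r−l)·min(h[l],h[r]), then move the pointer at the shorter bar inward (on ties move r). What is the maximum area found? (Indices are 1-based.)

l=1 r=8: min(11,15)*7=77 best=77 *, l++
l=2 r=8: min(17,15)*6=90 best=90 *, r--
l=2 r=7: min(17,16)*5=80 best=90, r--
l=2 r=6: min(17,20)*4=68 best=90, l++
l=3 r=6: min(4,20)*3=12 best=90, l++
l=4 r=6: min(12,20)*2=24 best=90, l++
l=5 r=6: min(16,20)*1=16 best=90, l++

max area = 90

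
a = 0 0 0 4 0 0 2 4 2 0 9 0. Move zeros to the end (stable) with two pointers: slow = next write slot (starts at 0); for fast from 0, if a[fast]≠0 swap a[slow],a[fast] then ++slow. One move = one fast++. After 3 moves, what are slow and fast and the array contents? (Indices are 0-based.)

slow=0, fast=3, a=[0, 0, 0, 4, 0, 0, 2, 4, 2, 0, 9, 0]

(s=0,f=0) a[fast]=0 → fast++
(s=0,f=1) a[fast]=0 → fast++
(s=0,f=2) a[fast]=0 → fast++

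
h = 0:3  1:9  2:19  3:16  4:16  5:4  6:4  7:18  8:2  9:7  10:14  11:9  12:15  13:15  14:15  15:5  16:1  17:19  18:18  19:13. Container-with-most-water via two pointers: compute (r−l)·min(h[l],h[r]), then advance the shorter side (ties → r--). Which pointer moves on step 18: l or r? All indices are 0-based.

r

l=0 r=19: min(3,13)*19=57 best=57 *, l++
l=1 r=19: min(9,13)*18=162 best=162 *, l++
l=2 r=19: min(19,13)*17=221 best=221 *, r--
l=2 r=18: min(19,18)*16=288 best=288 *, r--
l=2 r=17: min(19,19)*15=285 best=288, r--
l=2 r=16: min(19,1)*14=14 best=288, r--
l=2 r=15: min(19,5)*13=65 best=288, r--
l=2 r=14: min(19,15)*12=180 best=288, r--
l=2 r=13: min(19,15)*11=165 best=288, r--
l=2 r=12: min(19,15)*10=150 best=288, r--
l=2 r=11: min(19,9)*9=81 best=288, r--
l=2 r=10: min(19,14)*8=112 best=288, r--
l=2 r=9: min(19,7)*7=49 best=288, r--
l=2 r=8: min(19,2)*6=12 best=288, r--
l=2 r=7: min(19,18)*5=90 best=288, r--
l=2 r=6: min(19,4)*4=16 best=288, r--
l=2 r=5: min(19,4)*3=12 best=288, r--
l=2 r=4: min(19,16)*2=32 best=288, r--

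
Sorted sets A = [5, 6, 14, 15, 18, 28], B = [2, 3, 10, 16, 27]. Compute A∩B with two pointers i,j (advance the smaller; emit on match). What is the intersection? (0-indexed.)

i=0 j=0: 5>2, j++
i=0 j=1: 5>3, j++
i=0 j=2: 5<10, i++
i=1 j=2: 6<10, i++
i=2 j=2: 14>10, j++
i=2 j=3: 14<16, i++
i=3 j=3: 15<16, i++
i=4 j=3: 18>16, j++
i=4 j=4: 18<27, i++
i=5 j=4: 28>27, j++

intersection = []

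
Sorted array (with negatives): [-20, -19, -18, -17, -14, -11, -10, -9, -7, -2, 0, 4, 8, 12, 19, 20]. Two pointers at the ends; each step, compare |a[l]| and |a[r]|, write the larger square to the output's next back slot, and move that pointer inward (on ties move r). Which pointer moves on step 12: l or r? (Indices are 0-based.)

r

l=0 r=15: |-20|<=|20| out[15]=400, r--
l=0 r=14: |-20|>|19| out[14]=400, l++
l=1 r=14: |-19|<=|19| out[13]=361, r--
l=1 r=13: |-19|>|12| out[12]=361, l++
l=2 r=13: |-18|>|12| out[11]=324, l++
l=3 r=13: |-17|>|12| out[10]=289, l++
l=4 r=13: |-14|>|12| out[9]=196, l++
l=5 r=13: |-11|<=|12| out[8]=144, r--
l=5 r=12: |-11|>|8| out[7]=121, l++
l=6 r=12: |-10|>|8| out[6]=100, l++
l=7 r=12: |-9|>|8| out[5]=81, l++
l=8 r=12: |-7|<=|8| out[4]=64, r--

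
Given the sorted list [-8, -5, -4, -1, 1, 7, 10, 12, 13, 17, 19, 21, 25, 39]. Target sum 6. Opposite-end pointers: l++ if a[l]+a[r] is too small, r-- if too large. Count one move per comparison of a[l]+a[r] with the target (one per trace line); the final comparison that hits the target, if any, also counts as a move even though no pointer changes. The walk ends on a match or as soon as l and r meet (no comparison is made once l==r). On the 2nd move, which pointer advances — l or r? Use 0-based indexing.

r

[0,13] -8+39=31 >6 → r--
[0,12] -8+25=17 >6 → r--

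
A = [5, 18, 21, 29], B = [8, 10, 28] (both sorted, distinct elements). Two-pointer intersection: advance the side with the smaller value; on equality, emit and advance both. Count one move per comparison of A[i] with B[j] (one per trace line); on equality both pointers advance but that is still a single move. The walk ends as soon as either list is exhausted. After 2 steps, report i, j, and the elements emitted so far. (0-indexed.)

i=0 j=0: 5<8, i++
i=1 j=0: 18>8, j++

i=1, j=1, emitted=[]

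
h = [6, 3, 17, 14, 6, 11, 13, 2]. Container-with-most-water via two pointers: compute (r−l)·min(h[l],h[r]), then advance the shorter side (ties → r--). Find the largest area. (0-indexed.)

l=0 r=7: min(6,2)*7=14 best=14 *, r--
l=0 r=6: min(6,13)*6=36 best=36 *, l++
l=1 r=6: min(3,13)*5=15 best=36, l++
l=2 r=6: min(17,13)*4=52 best=52 *, r--
l=2 r=5: min(17,11)*3=33 best=52, r--
l=2 r=4: min(17,6)*2=12 best=52, r--
l=2 r=3: min(17,14)*1=14 best=52, r--

max area = 52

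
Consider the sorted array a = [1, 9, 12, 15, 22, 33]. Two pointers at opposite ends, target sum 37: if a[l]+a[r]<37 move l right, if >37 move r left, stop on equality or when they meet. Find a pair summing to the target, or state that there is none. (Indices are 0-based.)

(15, 22)

l=0 r=5: 1+33=34 <37, l++
l=1 r=5: 9+33=42 >37, r--
l=1 r=4: 9+22=31 <37, l++
l=2 r=4: 12+22=34 <37, l++
l=3 r=4: 15+22=37, found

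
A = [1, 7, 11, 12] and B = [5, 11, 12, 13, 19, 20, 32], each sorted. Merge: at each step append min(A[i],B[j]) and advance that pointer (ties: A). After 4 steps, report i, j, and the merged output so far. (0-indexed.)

i=0 j=0: A[i]=1<=B[j]=5 take 1, i++
i=1 j=0: A[i]=7>B[j]=5 take 5, j++
i=1 j=1: A[i]=7<=B[j]=11 take 7, i++
i=2 j=1: A[i]=11<=B[j]=11 take 11, i++

i=3, j=1, merged so far=[1, 5, 7, 11]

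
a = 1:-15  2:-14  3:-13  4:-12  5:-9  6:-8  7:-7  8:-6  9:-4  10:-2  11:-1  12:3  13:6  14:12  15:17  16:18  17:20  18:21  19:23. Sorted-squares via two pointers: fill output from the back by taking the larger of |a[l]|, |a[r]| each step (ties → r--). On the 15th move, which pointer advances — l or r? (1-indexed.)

[1,19] |-15|<=|23| out[19]=529 → r--
[1,18] |-15|<=|21| out[18]=441 → r--
[1,17] |-15|<=|20| out[17]=400 → r--
[1,16] |-15|<=|18| out[16]=324 → r--
[1,15] |-15|<=|17| out[15]=289 → r--
[1,14] |-15|>|12| out[14]=225 → l++
[2,14] |-14|>|12| out[13]=196 → l++
[3,14] |-13|>|12| out[12]=169 → l++
[4,14] |-12|<=|12| out[11]=144 → r--
[4,13] |-12|>|6| out[10]=144 → l++
[5,13] |-9|>|6| out[9]=81 → l++
[6,13] |-8|>|6| out[8]=64 → l++
[7,13] |-7|>|6| out[7]=49 → l++
[8,13] |-6|<=|6| out[6]=36 → r--
[8,12] |-6|>|3| out[5]=36 → l++

l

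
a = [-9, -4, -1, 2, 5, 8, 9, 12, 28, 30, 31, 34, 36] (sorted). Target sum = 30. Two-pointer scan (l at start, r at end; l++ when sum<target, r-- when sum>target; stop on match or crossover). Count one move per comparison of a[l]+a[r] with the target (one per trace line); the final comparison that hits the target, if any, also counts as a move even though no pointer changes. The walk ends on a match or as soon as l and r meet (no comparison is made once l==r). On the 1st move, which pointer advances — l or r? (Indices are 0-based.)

l

[0,12] -9+36=27 <30 → l++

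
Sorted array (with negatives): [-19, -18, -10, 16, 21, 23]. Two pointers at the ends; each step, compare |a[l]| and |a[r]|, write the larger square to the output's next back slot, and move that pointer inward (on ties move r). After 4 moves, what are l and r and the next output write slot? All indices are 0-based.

l=0 r=5: |-19|<=|23| out[5]=529, r--
l=0 r=4: |-19|<=|21| out[4]=441, r--
l=0 r=3: |-19|>|16| out[3]=361, l++
l=1 r=3: |-18|>|16| out[2]=324, l++

l=2, r=3, next write slot=1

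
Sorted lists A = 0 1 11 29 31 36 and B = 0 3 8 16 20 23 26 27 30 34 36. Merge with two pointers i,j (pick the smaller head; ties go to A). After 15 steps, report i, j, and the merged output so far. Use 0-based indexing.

i=5, j=10, merged so far=[0, 0, 1, 3, 8, 11, 16, 20, 23, 26, 27, 29, 30, 31, 34]

[i=0,j=0] A[i]=0<=B[j]=0 take 0 → i++
[i=1,j=0] A[i]=1>B[j]=0 take 0 → j++
[i=1,j=1] A[i]=1<=B[j]=3 take 1 → i++
[i=2,j=1] A[i]=11>B[j]=3 take 3 → j++
[i=2,j=2] A[i]=11>B[j]=8 take 8 → j++
[i=2,j=3] A[i]=11<=B[j]=16 take 11 → i++
[i=3,j=3] A[i]=29>B[j]=16 take 16 → j++
[i=3,j=4] A[i]=29>B[j]=20 take 20 → j++
[i=3,j=5] A[i]=29>B[j]=23 take 23 → j++
[i=3,j=6] A[i]=29>B[j]=26 take 26 → j++
[i=3,j=7] A[i]=29>B[j]=27 take 27 → j++
[i=3,j=8] A[i]=29<=B[j]=30 take 29 → i++
[i=4,j=8] A[i]=31>B[j]=30 take 30 → j++
[i=4,j=9] A[i]=31<=B[j]=34 take 31 → i++
[i=5,j=9] A[i]=36>B[j]=34 take 34 → j++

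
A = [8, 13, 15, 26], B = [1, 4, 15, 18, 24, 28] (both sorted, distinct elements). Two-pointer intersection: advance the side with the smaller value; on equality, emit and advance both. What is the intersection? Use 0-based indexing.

intersection = [15]

[i=0,j=0] 8>1 → j++
[i=0,j=1] 8>4 → j++
[i=0,j=2] 8<15 → i++
[i=1,j=2] 13<15 → i++
[i=2,j=2] 15==15 emit → i++,j++
[i=3,j=3] 26>18 → j++
[i=3,j=4] 26>24 → j++
[i=3,j=5] 26<28 → i++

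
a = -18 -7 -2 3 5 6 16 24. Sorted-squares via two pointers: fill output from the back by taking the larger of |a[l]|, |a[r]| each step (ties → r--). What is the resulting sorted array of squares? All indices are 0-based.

[4, 9, 25, 36, 49, 256, 324, 576]

[0,7] |-18|<=|24| out[7]=576 → r--
[0,6] |-18|>|16| out[6]=324 → l++
[1,6] |-7|<=|16| out[5]=256 → r--
[1,5] |-7|>|6| out[4]=49 → l++
[2,5] |-2|<=|6| out[3]=36 → r--
[2,4] |-2|<=|5| out[2]=25 → r--
[2,3] |-2|<=|3| out[1]=9 → r--
[2,2] |-2|<=|-2| out[0]=4 → r--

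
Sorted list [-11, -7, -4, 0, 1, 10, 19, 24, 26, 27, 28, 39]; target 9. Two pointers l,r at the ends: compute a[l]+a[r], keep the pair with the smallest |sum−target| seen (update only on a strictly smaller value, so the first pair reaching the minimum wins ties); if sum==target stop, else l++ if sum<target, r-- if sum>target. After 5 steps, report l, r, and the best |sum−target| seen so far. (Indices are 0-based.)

l=0 r=11: -11+39=28 d=19 *, r--
l=0 r=10: -11+28=17 d=8 *, r--
l=0 r=9: -11+27=16 d=7 *, r--
l=0 r=8: -11+26=15 d=6 *, r--
l=0 r=7: -11+24=13 d=4 *, r--

l=0, r=6, best |Δ|=4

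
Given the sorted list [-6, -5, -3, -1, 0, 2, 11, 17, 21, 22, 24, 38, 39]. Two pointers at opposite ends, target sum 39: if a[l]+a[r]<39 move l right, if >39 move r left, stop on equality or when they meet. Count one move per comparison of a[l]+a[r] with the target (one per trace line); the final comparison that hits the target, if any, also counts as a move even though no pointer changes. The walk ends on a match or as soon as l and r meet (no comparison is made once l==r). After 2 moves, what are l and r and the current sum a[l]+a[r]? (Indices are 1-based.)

[1,13] -6+39=33 <39 → l++
[2,13] -5+39=34 <39 → l++

l=3, r=13, sum=36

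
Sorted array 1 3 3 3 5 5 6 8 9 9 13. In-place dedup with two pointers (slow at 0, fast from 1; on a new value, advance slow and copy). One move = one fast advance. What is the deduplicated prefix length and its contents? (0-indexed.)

length 7; prefix = [1, 3, 5, 6, 8, 9, 13]

(s=0,f=1) a[fast]=3≠a[slow]=1 write a[1]=3 → slow++,fast++
(s=1,f=2) a[fast]=3=a[slow] dup → fast++
(s=1,f=3) a[fast]=3=a[slow] dup → fast++
(s=1,f=4) a[fast]=5≠a[slow]=3 write a[2]=5 → slow++,fast++
(s=2,f=5) a[fast]=5=a[slow] dup → fast++
(s=2,f=6) a[fast]=6≠a[slow]=5 write a[3]=6 → slow++,fast++
(s=3,f=7) a[fast]=8≠a[slow]=6 write a[4]=8 → slow++,fast++
(s=4,f=8) a[fast]=9≠a[slow]=8 write a[5]=9 → slow++,fast++
(s=5,f=9) a[fast]=9=a[slow] dup → fast++
(s=5,f=10) a[fast]=13≠a[slow]=9 write a[6]=13 → slow++,fast++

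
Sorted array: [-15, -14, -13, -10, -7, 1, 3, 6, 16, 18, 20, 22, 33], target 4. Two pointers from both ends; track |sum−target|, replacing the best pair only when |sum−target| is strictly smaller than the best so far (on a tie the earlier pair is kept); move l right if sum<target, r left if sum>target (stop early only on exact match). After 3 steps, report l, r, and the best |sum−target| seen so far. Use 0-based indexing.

l=0 r=12: -15+33=18 d=14 *, r--
l=0 r=11: -15+22=7 d=3 *, r--
l=0 r=10: -15+20=5 d=1 *, r--

l=0, r=9, best |Δ|=1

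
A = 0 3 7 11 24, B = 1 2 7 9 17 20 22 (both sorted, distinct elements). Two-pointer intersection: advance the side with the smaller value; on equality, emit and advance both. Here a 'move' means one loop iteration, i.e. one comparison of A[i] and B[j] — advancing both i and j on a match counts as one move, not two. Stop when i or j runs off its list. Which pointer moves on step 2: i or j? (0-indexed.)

j

i=0 j=0: 0<1, i++
i=1 j=0: 3>1, j++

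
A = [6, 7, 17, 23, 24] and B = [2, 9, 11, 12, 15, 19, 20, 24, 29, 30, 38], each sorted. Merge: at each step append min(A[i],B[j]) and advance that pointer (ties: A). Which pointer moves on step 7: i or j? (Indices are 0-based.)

[i=0,j=0] A[i]=6>B[j]=2 take 2 → j++
[i=0,j=1] A[i]=6<=B[j]=9 take 6 → i++
[i=1,j=1] A[i]=7<=B[j]=9 take 7 → i++
[i=2,j=1] A[i]=17>B[j]=9 take 9 → j++
[i=2,j=2] A[i]=17>B[j]=11 take 11 → j++
[i=2,j=3] A[i]=17>B[j]=12 take 12 → j++
[i=2,j=4] A[i]=17>B[j]=15 take 15 → j++

j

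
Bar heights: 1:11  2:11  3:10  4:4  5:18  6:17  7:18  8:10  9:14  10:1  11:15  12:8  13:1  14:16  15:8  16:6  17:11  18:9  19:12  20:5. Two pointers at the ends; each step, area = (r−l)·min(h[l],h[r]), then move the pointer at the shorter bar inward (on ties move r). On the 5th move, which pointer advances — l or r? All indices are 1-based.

l

[1,20] min(11,5)*19=95 best=95 * → r--
[1,19] min(11,12)*18=198 best=198 * → l++
[2,19] min(11,12)*17=187 best=198 → l++
[3,19] min(10,12)*16=160 best=198 → l++
[4,19] min(4,12)*15=60 best=198 → l++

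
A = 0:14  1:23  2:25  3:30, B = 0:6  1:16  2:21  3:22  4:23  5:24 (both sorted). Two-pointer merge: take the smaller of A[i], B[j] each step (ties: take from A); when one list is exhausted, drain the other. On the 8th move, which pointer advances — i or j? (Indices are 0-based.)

[i=0,j=0] A[i]=14>B[j]=6 take 6 → j++
[i=0,j=1] A[i]=14<=B[j]=16 take 14 → i++
[i=1,j=1] A[i]=23>B[j]=16 take 16 → j++
[i=1,j=2] A[i]=23>B[j]=21 take 21 → j++
[i=1,j=3] A[i]=23>B[j]=22 take 22 → j++
[i=1,j=4] A[i]=23<=B[j]=23 take 23 → i++
[i=2,j=4] A[i]=25>B[j]=23 take 23 → j++
[i=2,j=5] A[i]=25>B[j]=24 take 24 → j++

j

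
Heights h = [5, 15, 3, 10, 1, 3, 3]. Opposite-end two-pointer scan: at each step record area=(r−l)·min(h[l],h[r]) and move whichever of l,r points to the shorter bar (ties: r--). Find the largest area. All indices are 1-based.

max area = 20

[1,7] min(5,3)*6=18 best=18 * → r--
[1,6] min(5,3)*5=15 best=18 → r--
[1,5] min(5,1)*4=4 best=18 → r--
[1,4] min(5,10)*3=15 best=18 → l++
[2,4] min(15,10)*2=20 best=20 * → r--
[2,3] min(15,3)*1=3 best=20 → r--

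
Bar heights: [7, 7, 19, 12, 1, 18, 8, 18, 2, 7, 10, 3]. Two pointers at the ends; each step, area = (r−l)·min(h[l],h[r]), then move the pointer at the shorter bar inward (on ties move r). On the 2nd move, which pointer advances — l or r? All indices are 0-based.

l=0 r=11: min(7,3)*11=33 best=33 *, r--
l=0 r=10: min(7,10)*10=70 best=70 *, l++

l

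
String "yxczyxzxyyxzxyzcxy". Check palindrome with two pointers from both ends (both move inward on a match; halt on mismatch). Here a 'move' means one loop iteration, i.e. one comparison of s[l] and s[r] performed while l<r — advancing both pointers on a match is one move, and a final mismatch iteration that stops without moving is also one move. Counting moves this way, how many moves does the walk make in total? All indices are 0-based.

l=0 r=17: 'y'=='y', l++,r--
l=1 r=16: 'x'=='x', l++,r--
l=2 r=15: 'c'=='c', l++,r--
l=3 r=14: 'z'=='z', l++,r--
l=4 r=13: 'y'=='y', l++,r--
l=5 r=12: 'x'=='x', l++,r--
l=6 r=11: 'z'=='z', l++,r--
l=7 r=10: 'x'=='x', l++,r--
l=8 r=9: 'y'=='y', l++,r--

9 moves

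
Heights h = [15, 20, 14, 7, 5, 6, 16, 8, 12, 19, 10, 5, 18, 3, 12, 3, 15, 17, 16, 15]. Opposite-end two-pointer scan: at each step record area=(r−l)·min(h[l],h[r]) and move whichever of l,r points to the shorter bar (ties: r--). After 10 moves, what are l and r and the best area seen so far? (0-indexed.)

[0,19] min(15,15)*19=285 best=285 * → r--
[0,18] min(15,16)*18=270 best=285 → l++
[1,18] min(20,16)*17=272 best=285 → r--
[1,17] min(20,17)*16=272 best=285 → r--
[1,16] min(20,15)*15=225 best=285 → r--
[1,15] min(20,3)*14=42 best=285 → r--
[1,14] min(20,12)*13=156 best=285 → r--
[1,13] min(20,3)*12=36 best=285 → r--
[1,12] min(20,18)*11=198 best=285 → r--
[1,11] min(20,5)*10=50 best=285 → r--

l=1, r=10, best area=285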